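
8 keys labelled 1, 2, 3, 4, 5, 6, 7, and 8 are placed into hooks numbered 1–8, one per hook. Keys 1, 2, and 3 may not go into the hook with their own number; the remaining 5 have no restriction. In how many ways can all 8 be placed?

Let Aᵢ (for i ∈ {1, 2, 3}) be the placements that put key i in its forbidden hook. Any j of these fix j positions, leaving (8−j)! ways to fill the rest, and there are C(3,j) ways to pick which j.
By inclusion–exclusion, the number of valid placements is Σ_{j=0}^{3} (−1)^j C(3,j)·(8−j)!.
Computing: 40320 − 15120 + 2160 − 120 = 27240.

27240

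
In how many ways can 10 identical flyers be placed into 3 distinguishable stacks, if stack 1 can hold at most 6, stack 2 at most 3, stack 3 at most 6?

Without the upper bounds there are C(12,2) = 66 ways to split 10 among 3 stacks.
Subtract solutions that violate a single cap (substitute x_i' = x_i − (cap_i+1)): x_1 ≥ 7 gives C(5,2) = 10; x_2 ≥ 4 gives C(8,2) = 28; x_3 ≥ 7 gives C(5,2) = 10. Together 48.
No two caps can be exceeded simultaneously, so the pair terms are all 0.
By inclusion–exclusion the count is 66 − 48 + 0 = 18.

18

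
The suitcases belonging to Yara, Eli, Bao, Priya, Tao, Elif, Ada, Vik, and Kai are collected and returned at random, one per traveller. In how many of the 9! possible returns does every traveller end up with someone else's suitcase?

Count assignments avoiding every fixed point. For any j of the 9 travellers fixed to their own suitcase, the other 9−j can be arranged in (9−j)! ways.
By inclusion–exclusion this is Σ_{j=0}^{9} (−1)^j C(9,j)·(9−j)!.
Computing: 362880 − 362880 + 181440 − 60480 + 15120 − 3024 + 504 − 72 + 9 − 1 = 133496.

133496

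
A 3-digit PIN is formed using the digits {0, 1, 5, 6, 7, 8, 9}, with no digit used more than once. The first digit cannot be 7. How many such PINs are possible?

The first digit has 7−1 = 6 choices (anything except 7).
The remaining 2 digits are filled from the other 6 symbols without repetition: 6 × 5 = 30.
Total: 6 × 30 = 180.

180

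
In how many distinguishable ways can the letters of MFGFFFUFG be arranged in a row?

1512

The 9 letters of MFGFFFUFG have repeats: F appearing 5 times and G appearing twice.
So there are 9! / (5!·2!) = 1512 distinguishable arrangements.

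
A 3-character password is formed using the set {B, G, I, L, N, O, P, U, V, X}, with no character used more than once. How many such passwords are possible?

720

Choose and order 3 of the 10 symbols: the first character has 10 options, the next 9, then 8.
10 × 9 × 8 = 720.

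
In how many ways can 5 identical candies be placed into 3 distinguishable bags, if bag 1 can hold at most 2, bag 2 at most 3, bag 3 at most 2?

Without the upper bounds there are C(7,2) = 21 ways to split 5 among 3 bags.
Subtract solutions that violate a single cap (substitute x_i' = x_i − (cap_i+1)): x_1 ≥ 3 gives C(4,2) = 6; x_2 ≥ 4 gives C(3,2) = 3; x_3 ≥ 3 gives C(4,2) = 6. Together 15.
No two caps can be exceeded simultaneously, so the pair terms are all 0.
By inclusion–exclusion the count is 21 − 15 + 0 = 6.

6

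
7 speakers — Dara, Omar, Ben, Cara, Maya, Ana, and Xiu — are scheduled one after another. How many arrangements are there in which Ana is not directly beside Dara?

3600

There are 7! = 5040 arrangements in all. If Ana and Dara are adjacent, merging them into one block gives 2·(6)! = 1440 arrangements.
So 5040 − 1440 = 3600 arrangements keep them apart.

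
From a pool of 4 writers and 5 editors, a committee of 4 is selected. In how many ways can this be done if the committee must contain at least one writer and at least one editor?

With no constraint there are C(9,4) = 126 possible selections.
Subtract selections that omit an entire group: no writers → C(5,4) = 5; no editors → C(4,4) = 1.
Both groups omitted at once is impossible, so 126 − 6 = 120.

120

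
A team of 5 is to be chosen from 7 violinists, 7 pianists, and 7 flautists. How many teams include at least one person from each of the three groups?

14406

With no constraint there are C(21,5) = 20349 possible selections.
Selections missing a whole group: no violinists → C(14,5) = 2002; no pianists → C(14,5) = 2002; no flautists → C(14,5) = 2002.
Add back selections omitting two groups (i.e. drawn from a single group): C(7,5) + C(7,5) + C(7,5) = 63.
By inclusion–exclusion: 20349 − 6006 + 63 = 14406.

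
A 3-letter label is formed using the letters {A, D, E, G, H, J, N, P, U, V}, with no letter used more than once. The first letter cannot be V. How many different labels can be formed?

The first letter has 10−1 = 9 choices (anything except V).
The remaining 2 letters are filled from the other 9 symbols without repetition: 9 × 8 = 72.
Total: 9 × 72 = 648.

648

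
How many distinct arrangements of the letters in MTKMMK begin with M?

Fix M in the first position and arrange the remaining 5 letters.
Those 5 letters have K appearing twice and M appearing twice, giving (5)!/(2!·2!) = 30.

30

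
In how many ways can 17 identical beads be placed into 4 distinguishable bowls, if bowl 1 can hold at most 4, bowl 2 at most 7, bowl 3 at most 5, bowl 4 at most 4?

Without the upper bounds there are C(20,3) = 1140 ways to split 17 among 4 bowls.
Subtract solutions that violate a single cap (substitute x_i' = x_i − (cap_i+1)): x_1 ≥ 5 gives C(15,3) = 455; x_2 ≥ 8 gives C(12,3) = 220; x_3 ≥ 6 gives C(14,3) = 364; x_4 ≥ 5 gives C(15,3) = 455. Together 1494.
Add back pairs where two caps are both exceeded: 35 + 84 + 120 + 20 + 35 + 84 = 378.
Subtract triples: 0 + 0 + 4 + 0 = 4.
By inclusion–exclusion the count is 1140 − 1494 + 378 − 4 = 20.

20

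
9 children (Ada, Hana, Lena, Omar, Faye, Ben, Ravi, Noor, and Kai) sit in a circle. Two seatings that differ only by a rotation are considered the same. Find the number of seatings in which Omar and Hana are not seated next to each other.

All circular seatings of 9 people number (8)! = 40320.
Seatings with Omar beside Hana: treat them as a block with 2 internal orders, giving 2 × (7)! = 10080.
Subtracting, 40320 − 10080 = 30240.

30240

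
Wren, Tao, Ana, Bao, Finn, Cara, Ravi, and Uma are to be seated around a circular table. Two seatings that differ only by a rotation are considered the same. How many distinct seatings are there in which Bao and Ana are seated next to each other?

Treat {Bao, Ana} as one unit (2 internal orders) and seat the resulting 7 units around the table: (6)! circular arrangements.
So 2 × (6)! = 2 × 720 = 1440.

1440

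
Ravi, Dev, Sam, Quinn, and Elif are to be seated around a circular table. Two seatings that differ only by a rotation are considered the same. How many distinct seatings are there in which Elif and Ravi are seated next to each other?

Treat {Elif, Ravi} as one unit (2 internal orders) and seat the resulting 4 units around the table: (3)! circular arrangements.
So 2 × (3)! = 2 × 6 = 12.

12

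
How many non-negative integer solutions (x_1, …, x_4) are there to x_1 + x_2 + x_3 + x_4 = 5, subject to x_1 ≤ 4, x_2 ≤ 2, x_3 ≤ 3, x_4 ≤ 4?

40

By stars and bars, unrestricted non-negative solutions to x_1+…+x_4 = 5 number C(5+3,3) = 56.
Subtract solutions that violate a single cap (substitute x_i' = x_i − (cap_i+1)): x_1 ≥ 5 gives C(3,3) = 1; x_2 ≥ 3 gives C(5,3) = 10; x_3 ≥ 4 gives C(4,3) = 4; x_4 ≥ 5 gives C(3,3) = 1. Together 16.
No two caps can be exceeded simultaneously, so the pair terms are all 0.
By inclusion–exclusion the count is 56 − 16 + 0 = 40.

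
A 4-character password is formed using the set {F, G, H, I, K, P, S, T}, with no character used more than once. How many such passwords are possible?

With no repetition, fill the 4 characters in order: 8 choices, then 7, down to 5.
8 × 7 × 6 × 5 = 1680.

1680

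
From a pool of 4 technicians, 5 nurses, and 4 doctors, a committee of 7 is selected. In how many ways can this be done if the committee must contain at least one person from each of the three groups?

Total 7-person selections from all 13: C(13,7) = 1716.
Selections missing a whole group: no technicians → C(9,7) = 36; no nurses → C(8,7) = 8; no doctors → C(9,7) = 36.
Add back selections omitting two groups (i.e. drawn from a single group): C(4,7) + C(5,7) + C(4,7) = 0.
By inclusion–exclusion: 1716 − 80 + 0 = 1636.

1636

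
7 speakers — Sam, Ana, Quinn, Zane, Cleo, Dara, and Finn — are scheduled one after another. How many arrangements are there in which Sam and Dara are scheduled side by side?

1440

Place the 5 others and the Sam-Dara pair as 6 objects in a line; the pair has 2 internal arrangements.
That gives 2 × 6! = 2 × 720 = 1440.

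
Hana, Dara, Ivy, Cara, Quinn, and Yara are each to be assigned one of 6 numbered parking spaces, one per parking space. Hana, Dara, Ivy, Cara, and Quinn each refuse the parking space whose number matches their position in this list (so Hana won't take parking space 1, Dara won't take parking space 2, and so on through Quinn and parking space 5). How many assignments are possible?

Let Aᵢ (for 1 ≤ i ≤ 5) be the placements that put person i in their forbidden parking space. Any j of these fix j positions, leaving (6−j)! ways to fill the rest, and there are C(5,j) ways to pick which j.
By inclusion–exclusion, the number of valid placements is Σ_{j=0}^{5} (−1)^j C(5,j)·(6−j)!.
Computing: 720 − 600 + 240 − 60 + 10 − 1 = 309.

309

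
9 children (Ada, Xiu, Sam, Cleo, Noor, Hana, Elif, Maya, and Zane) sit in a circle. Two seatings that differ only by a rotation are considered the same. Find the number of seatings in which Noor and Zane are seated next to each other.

Treat {Noor, Zane} as one unit (2 internal orders) and seat the resulting 8 units around the table: (7)! circular arrangements.
So 2 × (7)! = 2 × 5040 = 10080.

10080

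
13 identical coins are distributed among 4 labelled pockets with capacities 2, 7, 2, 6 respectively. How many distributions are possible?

Without the upper bounds there are C(16,3) = 560 ways to split 13 among 4 pockets.
Subtract solutions that violate a single cap (substitute x_i' = x_i − (cap_i+1)): x_1 ≥ 3 gives C(13,3) = 286; x_2 ≥ 8 gives C(8,3) = 56; x_3 ≥ 3 gives C(13,3) = 286; x_4 ≥ 7 gives C(9,3) = 84. Together 712.
Add back pairs where two caps are both exceeded: 10 + 120 + 20 + 10 + 0 + 20 = 180.
Subtract triples: 0 + 0 + 1 + 0 = 1.
By inclusion–exclusion the count is 560 − 712 + 180 − 1 = 27.

27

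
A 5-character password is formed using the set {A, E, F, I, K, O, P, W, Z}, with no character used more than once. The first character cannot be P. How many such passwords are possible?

13440

The first character has 9−1 = 8 choices (anything except P).
The remaining 4 characters are filled from the other 8 symbols without repetition: 8 × 7 × 6 × 5 = 1680.
Total: 8 × 1680 = 13440.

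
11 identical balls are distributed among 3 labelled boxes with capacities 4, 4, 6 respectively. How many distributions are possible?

Without the upper bounds there are C(13,2) = 78 ways to split 11 among 3 boxes.
Subtract solutions that violate a single cap (substitute x_i' = x_i − (cap_i+1)): x_1 ≥ 5 gives C(8,2) = 28; x_2 ≥ 5 gives C(8,2) = 28; x_3 ≥ 7 gives C(6,2) = 15. Together 71.
Add back pairs where two caps are both exceeded: 3 + 0 + 0 = 3.
By inclusion–exclusion the count is 78 − 71 + 3 = 10.

10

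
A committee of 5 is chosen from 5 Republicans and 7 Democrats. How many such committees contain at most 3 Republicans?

756

Split by how many Republicans are chosen (0 through 3).
Sum: C(5,0)·C(7,5) + C(5,1)·C(7,4) + C(5,2)·C(7,3) + C(5,3)·C(7,2) = 21 + 175 + 350 + 210 = 756.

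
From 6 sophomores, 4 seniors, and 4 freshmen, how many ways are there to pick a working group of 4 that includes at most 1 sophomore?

Split by how many sophomores are chosen (0 through 1).
Sum: C(6,0)·C(8,4) + C(6,1)·C(8,3) = 70 + 336 = 406.

406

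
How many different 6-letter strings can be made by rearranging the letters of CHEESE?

The 6 letters of CHEESE have repeats: E appearing 3 times.
Dividing 6! = 720 by 3! = 6 for the repeated letters gives 120.

120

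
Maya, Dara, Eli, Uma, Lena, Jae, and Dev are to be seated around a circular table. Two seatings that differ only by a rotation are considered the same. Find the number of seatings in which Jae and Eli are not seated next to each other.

Without the restriction there are (6)! = 720 seatings.
Those with Jae next to Eli: fuse the pair into one unit and seat 6 units around a circle — 2·(5)! = 240.
Subtracting, 720 − 240 = 480.

480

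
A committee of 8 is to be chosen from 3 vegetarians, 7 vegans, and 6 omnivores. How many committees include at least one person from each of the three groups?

11529

Unrestricted: C(16,8) = 12870 ways to pick any 8 of the 16.
Subtract selections that omit an entire group: no vegetarians → C(13,8) = 1287; no vegans → C(9,8) = 9; no omnivores → C(10,8) = 45.
Add back selections omitting two groups (i.e. drawn from a single group): C(3,8) + C(7,8) + C(6,8) = 0.
By inclusion–exclusion: 12870 − 1341 + 0 = 11529.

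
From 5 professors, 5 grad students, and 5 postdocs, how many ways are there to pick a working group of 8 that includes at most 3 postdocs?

5265

Split by how many postdocs are chosen (0 through 3).
Sum: C(5,0)·C(10,8) + C(5,1)·C(10,7) + C(5,2)·C(10,6) + C(5,3)·C(10,5) = 45 + 600 + 2100 + 2520 = 5265.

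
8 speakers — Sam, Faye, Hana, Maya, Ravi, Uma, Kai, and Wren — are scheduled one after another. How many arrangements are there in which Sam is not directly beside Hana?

30240

Of the 8! = 40320 arrangements, those with Sam and Hana adjacent number 2 × 7! = 10080 (treat the pair as a block with 2 internal orders).
So 40320 − 10080 = 30240 arrangements keep them apart.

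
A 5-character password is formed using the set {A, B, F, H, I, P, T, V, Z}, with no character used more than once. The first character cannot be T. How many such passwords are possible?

13440

The first character has 9−1 = 8 choices (anything except T).
The remaining 4 characters are filled from the other 8 symbols without repetition: 8 × 7 × 6 × 5 = 1680.
Total: 8 × 1680 = 13440.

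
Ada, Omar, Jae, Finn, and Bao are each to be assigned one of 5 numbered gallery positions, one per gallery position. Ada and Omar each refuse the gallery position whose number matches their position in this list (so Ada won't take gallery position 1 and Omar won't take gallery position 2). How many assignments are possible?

Let Aᵢ (for i ∈ {1, 2}) be the placements that put person i in their forbidden gallery position. Any j of these fix j positions, leaving (5−j)! ways to fill the rest, and there are C(2,j) ways to pick which j.
By inclusion–exclusion, the number of valid placements is Σ_{j=0}^{2} (−1)^j C(2,j)·(5−j)!.
Computing: 120 − 48 + 6 = 78.

78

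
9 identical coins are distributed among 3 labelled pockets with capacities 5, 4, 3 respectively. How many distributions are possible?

By stars and bars, unrestricted non-negative solutions to x_1+…+x_3 = 9 number C(9+2,2) = 55.
Subtract solutions that violate a single cap (substitute x_i' = x_i − (cap_i+1)): x_1 ≥ 6 gives C(5,2) = 10; x_2 ≥ 5 gives C(6,2) = 15; x_3 ≥ 4 gives C(7,2) = 21. Together 46.
Add back pairs where two caps are both exceeded: 0 + 0 + 1 = 1.
By inclusion–exclusion the count is 55 − 46 + 1 = 10.

10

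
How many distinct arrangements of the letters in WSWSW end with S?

Fix S in the last position and arrange the remaining 4 letters.
Those 4 letters have W appearing 3 times, giving (4)!/(3!) = 4.

4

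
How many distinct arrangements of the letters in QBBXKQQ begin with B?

Fix B in the first position and arrange the remaining 6 letters.
Those 6 letters have Q appearing 3 times, giving (6)!/(3!) = 120.

120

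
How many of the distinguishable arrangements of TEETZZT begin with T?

With the first slot taken by T, it remains to arrange the other 6 letters (EETZZT).
Those 6 letters have E appearing twice, T appearing twice, and Z appearing twice, giving (6)!/(2!·2!·2!) = 90.

90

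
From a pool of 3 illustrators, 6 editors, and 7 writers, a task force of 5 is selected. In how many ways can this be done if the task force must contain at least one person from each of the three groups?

With no constraint there are C(16,5) = 4368 possible selections.
Subtract selections that omit an entire group: no illustrators → C(13,5) = 1287; no editors → C(10,5) = 252; no writers → C(9,5) = 126.
Add back selections omitting two groups (i.e. drawn from a single group): C(3,5) + C(6,5) + C(7,5) = 27.
By inclusion–exclusion: 4368 − 1665 + 27 = 2730.

2730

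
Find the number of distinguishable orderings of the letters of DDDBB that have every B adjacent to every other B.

Treat the 2 copies of B as a single block. The multiset to arrange is then {BB, D, D, D}, 4 items in all.
That gives (4)!/(3!) = 4 arrangements.

4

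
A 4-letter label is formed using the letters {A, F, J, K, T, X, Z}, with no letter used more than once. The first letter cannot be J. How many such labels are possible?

The first letter has 7−1 = 6 choices (anything except J).
The remaining 3 letters are filled from the other 6 symbols without repetition: 6 × 5 × 4 = 120.
Total: 6 × 120 = 720.

720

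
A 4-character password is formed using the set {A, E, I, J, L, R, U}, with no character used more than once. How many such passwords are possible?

This is a permutation of 4 out of 7: P(7,4) = 7!/3!.
That product is 7 × 6 × 5 × 4 = 840.

840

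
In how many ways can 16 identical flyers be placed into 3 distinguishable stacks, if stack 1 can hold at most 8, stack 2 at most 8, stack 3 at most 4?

By stars and bars, unrestricted non-negative solutions to x_1+…+x_3 = 16 number C(16+2,2) = 153.
Subtract solutions that violate a single cap (substitute x_i' = x_i − (cap_i+1)): x_1 ≥ 9 gives C(9,2) = 36; x_2 ≥ 9 gives C(9,2) = 36; x_3 ≥ 5 gives C(13,2) = 78. Together 150.
Add back pairs where two caps are both exceeded: 0 + 6 + 6 = 12.
By inclusion–exclusion the count is 153 − 150 + 12 = 15.

15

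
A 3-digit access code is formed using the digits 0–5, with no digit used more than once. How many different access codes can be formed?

Choose and order 3 of the 6 symbols: the first digit has 6 options, the next 5, then 4.
6 × 5 × 4 = 120.

120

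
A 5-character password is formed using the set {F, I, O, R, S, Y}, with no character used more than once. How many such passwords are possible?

With no repetition, fill the 5 characters in order: 6 choices, then 5, down to 2.
That product is 6 × 5 × 4 × 3 × 2 = 720.

720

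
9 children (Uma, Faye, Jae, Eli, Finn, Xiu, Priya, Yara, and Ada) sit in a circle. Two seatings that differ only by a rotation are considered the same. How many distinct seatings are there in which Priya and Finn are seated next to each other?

10080

Treat {Priya, Finn} as one unit (2 internal orders) and seat the resulting 8 units around the table: (7)! circular arrangements.
So 2 × (7)! = 2 × 5040 = 10080.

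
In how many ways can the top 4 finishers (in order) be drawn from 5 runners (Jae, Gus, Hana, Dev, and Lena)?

120

There are 5 choices for 1st place, 4 for 2nd, and so on down to 2 for position 4.
That gives 5 × 4 × 3 × 2 = 120.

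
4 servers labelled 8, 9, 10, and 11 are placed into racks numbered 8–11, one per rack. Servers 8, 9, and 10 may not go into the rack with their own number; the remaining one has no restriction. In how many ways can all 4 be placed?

Let Aᵢ (for i ∈ {8, 9, 10}) be the placements that put server i in its forbidden rack. Any j of these fix j positions, leaving (4−j)! ways to fill the rest, and there are C(3,j) ways to pick which j.
By inclusion–exclusion, the number of valid placements is Σ_{j=0}^{3} (−1)^j C(3,j)·(4−j)!.
Computing: 24 − 18 + 6 − 1 = 11.

11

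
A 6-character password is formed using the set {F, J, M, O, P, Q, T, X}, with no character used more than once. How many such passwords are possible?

20160

With no repetition, fill the 6 characters in order: 8 choices, then 7, down to 3.
That product is 8 × 7 × 6 × 5 × 4 × 3 = 20160.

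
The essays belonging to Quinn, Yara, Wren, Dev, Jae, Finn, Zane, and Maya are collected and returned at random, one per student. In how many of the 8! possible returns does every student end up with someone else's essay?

Count assignments avoiding every fixed point. For any j of the 8 students fixed to their own essay, the other 8−j can be arranged in (8−j)! ways.
By inclusion–exclusion this is Σ_{j=0}^{8} (−1)^j C(8,j)·(8−j)!.
Computing: 40320 − 40320 + 20160 − 6720 + 1680 − 336 + 56 − 8 + 1 = 14833.

14833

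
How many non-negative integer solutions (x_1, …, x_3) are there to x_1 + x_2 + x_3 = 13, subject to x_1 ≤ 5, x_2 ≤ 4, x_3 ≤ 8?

Ignoring the caps, the number of non-negative solutions to x_1+…+x_3 = 13 is C(15,2) = 105.
Subtract solutions that violate a single cap (substitute x_i' = x_i − (cap_i+1)): x_1 ≥ 6 gives C(9,2) = 36; x_2 ≥ 5 gives C(10,2) = 45; x_3 ≥ 9 gives C(6,2) = 15. Together 96.
Add back pairs where two caps are both exceeded: 6 + 0 + 0 = 6.
By inclusion–exclusion the count is 105 − 96 + 6 = 15.

15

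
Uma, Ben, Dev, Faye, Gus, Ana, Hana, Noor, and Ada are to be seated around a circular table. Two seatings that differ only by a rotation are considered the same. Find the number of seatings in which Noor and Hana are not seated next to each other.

All circular seatings of 9 people number (8)! = 40320.
Seatings with Noor beside Hana: treat them as a block with 2 internal orders, giving 2 × (7)! = 10080.
Subtracting, 40320 − 10080 = 30240.

30240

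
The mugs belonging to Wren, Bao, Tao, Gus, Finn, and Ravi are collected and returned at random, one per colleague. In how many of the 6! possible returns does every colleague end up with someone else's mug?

Count assignments avoiding every fixed point. For any j of the 6 colleagues fixed to their own mug, the other 6−j can be arranged in (6−j)! ways.
By inclusion–exclusion this is Σ_{j=0}^{6} (−1)^j C(6,j)·(6−j)!.
Computing: 720 − 720 + 360 − 120 + 30 − 6 + 1 = 265.

265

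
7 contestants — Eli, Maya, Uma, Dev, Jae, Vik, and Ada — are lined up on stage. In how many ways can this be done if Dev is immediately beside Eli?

Glue Dev and Eli into one block (2 internal orders), leaving 6 units to arrange in a row.
So the count is 2·(6)! = 1440.

1440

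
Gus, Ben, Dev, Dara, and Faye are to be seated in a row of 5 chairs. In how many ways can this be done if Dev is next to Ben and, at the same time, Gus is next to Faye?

Treat {Dev,Ben} as one block (2 orders) and {Gus,Faye} as another (2 orders).
That leaves 3 units to arrange: 2 × 2 × 3! = 4 × 6 = 24.

24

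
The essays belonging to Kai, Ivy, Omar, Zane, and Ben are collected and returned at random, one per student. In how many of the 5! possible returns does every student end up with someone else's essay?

Let Aᵢ be the assignments in which student i gets their own essay. We want the size of the complement of A₁∪…∪A_5.
By inclusion–exclusion this is Σ_{j=0}^{5} (−1)^j C(5,j)·(5−j)!.
Computing: 120 − 120 + 60 − 20 + 5 − 1 = 44.

44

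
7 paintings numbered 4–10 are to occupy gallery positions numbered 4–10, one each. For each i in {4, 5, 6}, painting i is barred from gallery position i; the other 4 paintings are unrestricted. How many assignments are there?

Let Aᵢ (for i ∈ {4, 5, 6}) be the placements that put painting i in its forbidden gallery position. Any j of these fix j positions, leaving (7−j)! ways to fill the rest, and there are C(3,j) ways to pick which j.
By inclusion–exclusion, the number of valid placements is Σ_{j=0}^{3} (−1)^j C(3,j)·(7−j)!.
Computing: 5040 − 2160 + 360 − 24 = 3216.

3216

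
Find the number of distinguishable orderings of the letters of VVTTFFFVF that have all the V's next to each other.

Treat the 3 copies of V as a single block. The multiset to arrange is then {VVV, F, F, F, F, T, T}, 7 items in all.
That gives (7)!/(4!·2!) = 105 arrangements.

105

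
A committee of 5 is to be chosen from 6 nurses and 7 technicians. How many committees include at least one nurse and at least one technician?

1260

Unrestricted: C(13,5) = 1287 ways to pick any 5 of the 13.
Selections missing a whole group: no nurses → C(7,5) = 21; no technicians → C(6,5) = 6.
Both groups omitted at once is impossible, so 1287 − 27 = 1260.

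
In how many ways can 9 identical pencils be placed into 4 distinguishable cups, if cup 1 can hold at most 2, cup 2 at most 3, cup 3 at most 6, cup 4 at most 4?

50

Without the upper bounds there are C(12,3) = 220 ways to split 9 among 4 cups.
Subtract solutions that violate a single cap (substitute x_i' = x_i − (cap_i+1)): x_1 ≥ 3 gives C(9,3) = 84; x_2 ≥ 4 gives C(8,3) = 56; x_3 ≥ 7 gives C(5,3) = 10; x_4 ≥ 5 gives C(7,3) = 35. Together 185.
Add back pairs where two caps are both exceeded: 10 + 0 + 4 + 0 + 1 + 0 = 15.
By inclusion–exclusion the count is 220 − 185 + 15 = 50.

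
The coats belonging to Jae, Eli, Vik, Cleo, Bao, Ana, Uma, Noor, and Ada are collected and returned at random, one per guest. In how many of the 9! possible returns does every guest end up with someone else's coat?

Let Aᵢ be the assignments in which guest i gets their own coat. We want the size of the complement of A₁∪…∪A_9.
By inclusion–exclusion this is Σ_{j=0}^{9} (−1)^j C(9,j)·(9−j)!.
Computing: 362880 − 362880 + 181440 − 60480 + 15120 − 3024 + 504 − 72 + 9 − 1 = 133496.

133496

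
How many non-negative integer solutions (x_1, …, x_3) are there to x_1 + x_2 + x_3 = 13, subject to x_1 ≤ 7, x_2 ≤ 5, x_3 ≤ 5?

Ignoring the caps, the number of non-negative solutions to x_1+…+x_3 = 13 is C(15,2) = 105.
Subtract solutions that violate a single cap (substitute x_i' = x_i − (cap_i+1)): x_1 ≥ 8 gives C(7,2) = 21; x_2 ≥ 6 gives C(9,2) = 36; x_3 ≥ 6 gives C(9,2) = 36. Together 93.
Add back pairs where two caps are both exceeded: 0 + 0 + 3 = 3.
By inclusion–exclusion the count is 105 − 93 + 3 = 15.

15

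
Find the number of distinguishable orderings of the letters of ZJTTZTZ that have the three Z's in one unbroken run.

20

Treat the 3 copies of Z as a single block. The multiset to arrange is then {ZZZ, J, T, T, T}, 5 items in all.
That gives (5)!/(3!) = 20 arrangements.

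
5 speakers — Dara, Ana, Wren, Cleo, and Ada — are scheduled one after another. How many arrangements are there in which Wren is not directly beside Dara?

72

There are 5! = 120 arrangements in all. If Wren and Dara are adjacent, merging them into one block gives 2·(4)! = 48 arrangements.
So 120 − 48 = 72 arrangements keep them apart.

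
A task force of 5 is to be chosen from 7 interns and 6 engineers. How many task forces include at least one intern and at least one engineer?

1260

Total 5-person selections from all 13: C(13,5) = 1287.
Selections missing a whole group: no interns → C(6,5) = 6; no engineers → C(7,5) = 21.
Both groups omitted at once is impossible, so 1287 − 27 = 1260.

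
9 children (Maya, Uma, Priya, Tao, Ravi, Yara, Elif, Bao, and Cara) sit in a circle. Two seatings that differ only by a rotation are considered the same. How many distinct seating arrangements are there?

40320

Seat Maya anywhere (absorbing the rotational symmetry), then permute the other 8: (8)! = 40320.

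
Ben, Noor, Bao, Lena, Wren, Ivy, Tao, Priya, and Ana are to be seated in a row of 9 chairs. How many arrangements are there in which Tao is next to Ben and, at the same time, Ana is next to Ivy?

Treat {Tao,Ben} as one block (2 orders) and {Ana,Ivy} as another (2 orders).
That leaves 7 units to arrange: 2 × 2 × 7! = 4 × 5040 = 20160.

20160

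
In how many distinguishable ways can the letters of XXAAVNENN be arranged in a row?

15120

Letter multiplicities in XXAAVNENN: A×2, E×1, N×3, V×1, X×2.
So there are 9! / (3!·2!·2!) = 15120 distinguishable arrangements.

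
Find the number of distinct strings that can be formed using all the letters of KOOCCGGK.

Letter multiplicities in KOOCCGGK: C×2, G×2, K×2, O×2.
The number of distinct arrangements is 8!/(2!·2!·2!·2!) = 40320/16 = 2520.

2520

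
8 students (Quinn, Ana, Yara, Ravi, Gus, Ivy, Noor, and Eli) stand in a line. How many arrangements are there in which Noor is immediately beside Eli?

10080

Treat {Noor, Eli} as a single unit. There are 7 units to order, and the pair itself can be ordered 2 ways.
So the count is 2·(7)! = 10080.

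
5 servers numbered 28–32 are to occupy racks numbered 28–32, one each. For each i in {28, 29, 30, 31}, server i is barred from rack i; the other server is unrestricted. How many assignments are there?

Let Aᵢ (for 28 ≤ i ≤ 31) be the placements that put server i in its forbidden rack. Any j of these fix j positions, leaving (5−j)! ways to fill the rest, and there are C(4,j) ways to pick which j.
By inclusion–exclusion, the number of valid placements is Σ_{j=0}^{4} (−1)^j C(4,j)·(5−j)!.
Computing: 120 − 96 + 36 − 8 + 1 = 53.

53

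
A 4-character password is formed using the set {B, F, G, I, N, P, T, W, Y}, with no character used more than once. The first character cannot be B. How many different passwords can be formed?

The first character has 9−1 = 8 choices (anything except B).
The remaining 3 characters are filled from the other 8 symbols without repetition: 8 × 7 × 6 = 336.
Total: 8 × 336 = 2688.

2688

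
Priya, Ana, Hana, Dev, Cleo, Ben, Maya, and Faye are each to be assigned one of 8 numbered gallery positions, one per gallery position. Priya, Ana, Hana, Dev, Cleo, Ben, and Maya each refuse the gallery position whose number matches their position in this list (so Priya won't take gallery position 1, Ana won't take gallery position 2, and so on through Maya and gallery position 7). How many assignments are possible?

Let Aᵢ (for 1 ≤ i ≤ 7) be the placements that put person i in their forbidden gallery position. Any j of these fix j positions, leaving (8−j)! ways to fill the rest, and there are C(7,j) ways to pick which j.
By inclusion–exclusion, the number of valid placements is Σ_{j=0}^{7} (−1)^j C(7,j)·(8−j)!.
Computing: 40320 − 35280 + 15120 − 4200 + 840 − 126 + 14 − 1 = 16687.

16687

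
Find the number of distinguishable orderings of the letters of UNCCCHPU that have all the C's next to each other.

Treat the 3 copies of C as a single block. The multiset to arrange is then {CCC, H, N, P, U, U}, 6 items in all.
That gives (6)!/(2!) = 360 arrangements.

360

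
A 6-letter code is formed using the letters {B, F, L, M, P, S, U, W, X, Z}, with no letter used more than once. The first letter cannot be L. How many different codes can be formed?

136080

The first letter has 10−1 = 9 choices (anything except L).
The remaining 5 letters are filled from the other 9 symbols without repetition: 9 × 8 × 7 × 6 × 5 = 15120.
Total: 9 × 15120 = 136080.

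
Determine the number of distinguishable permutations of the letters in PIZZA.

60

The 5 letters of PIZZA have repeats: Z appearing twice.
Dividing 5! = 120 by 2! = 2 for the repeated letters gives 60.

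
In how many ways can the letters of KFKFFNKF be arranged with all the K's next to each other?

30

Treat the 3 copies of K as a single block. The multiset to arrange is then {KKK, F, F, F, F, N}, 6 items in all.
That gives (6)!/(4!) = 30 arrangements.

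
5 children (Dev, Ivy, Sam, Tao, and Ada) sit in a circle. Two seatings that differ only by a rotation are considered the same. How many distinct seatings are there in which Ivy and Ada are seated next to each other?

Glue Ivy and Ada into a block (2 internal orders). Seating 4 units around a circle gives (3)! arrangements.
So 2 × (3)! = 2 × 6 = 12.

12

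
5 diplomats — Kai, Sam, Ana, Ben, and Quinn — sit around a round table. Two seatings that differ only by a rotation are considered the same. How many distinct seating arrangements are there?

24

Around a circle, 5 distinct people have 5!/5 = (4)! = 24 rotationally distinct seatings.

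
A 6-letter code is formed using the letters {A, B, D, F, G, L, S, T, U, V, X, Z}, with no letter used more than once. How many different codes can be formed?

With no repetition, fill the 6 letters in order: 12 choices, then 11, down to 7.
That product is 12 × 11 × 10 × 9 × 8 × 7 = 665280.

665280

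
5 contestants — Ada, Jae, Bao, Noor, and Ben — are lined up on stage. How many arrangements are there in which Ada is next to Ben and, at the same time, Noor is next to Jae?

24

Treat {Ada,Ben} as one block (2 orders) and {Noor,Jae} as another (2 orders).
That leaves 3 units to arrange: 2 × 2 × 3! = 4 × 6 = 24.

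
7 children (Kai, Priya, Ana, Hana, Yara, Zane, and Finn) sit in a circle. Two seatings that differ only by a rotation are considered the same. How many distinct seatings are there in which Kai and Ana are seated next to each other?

Glue Kai and Ana into a block (2 internal orders). Seating 6 units around a circle gives (5)! arrangements.
So 2 × (5)! = 2 × 120 = 240.

240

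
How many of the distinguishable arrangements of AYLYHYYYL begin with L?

With the first slot taken by L, it remains to arrange the other 8 letters (AYYHYYYL).
Those 8 letters have Y appearing 5 times, giving (8)!/(5!) = 336.

336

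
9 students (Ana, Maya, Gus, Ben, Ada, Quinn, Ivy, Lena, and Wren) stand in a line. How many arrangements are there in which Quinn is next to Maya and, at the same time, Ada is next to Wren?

Treat {Quinn,Maya} as one block (2 orders) and {Ada,Wren} as another (2 orders).
That leaves 7 units to arrange: 2 × 2 × 7! = 4 × 5040 = 20160.

20160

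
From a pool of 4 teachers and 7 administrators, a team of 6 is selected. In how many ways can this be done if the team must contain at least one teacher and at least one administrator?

With no constraint there are C(11,6) = 462 possible selections.
Subtract selections that omit an entire group: no teachers → C(7,6) = 7; no administrators → C(4,6) = 0.
Both groups omitted at once is impossible, so 462 − 7 = 455.

455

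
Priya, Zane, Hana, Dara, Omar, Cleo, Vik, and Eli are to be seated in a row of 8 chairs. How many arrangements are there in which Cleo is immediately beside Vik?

Place the 6 others and the Cleo-Vik pair as 7 objects in a line; the pair has 2 internal arrangements.
So the count is 2·(7)! = 10080.

10080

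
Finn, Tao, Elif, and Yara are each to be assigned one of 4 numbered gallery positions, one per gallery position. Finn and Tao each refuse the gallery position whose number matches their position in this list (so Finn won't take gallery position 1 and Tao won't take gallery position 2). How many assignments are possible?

14

Let Aᵢ (for i ∈ {1, 2}) be the placements that put person i in their forbidden gallery position. Any j of these fix j positions, leaving (4−j)! ways to fill the rest, and there are C(2,j) ways to pick which j.
By inclusion–exclusion, the number of valid placements is Σ_{j=0}^{2} (−1)^j C(2,j)·(4−j)!.
Computing: 24 − 12 + 2 = 14.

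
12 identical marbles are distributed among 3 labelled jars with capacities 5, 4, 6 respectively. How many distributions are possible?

By stars and bars, unrestricted non-negative solutions to x_1+…+x_3 = 12 number C(12+2,2) = 91.
Subtract solutions that violate a single cap (substitute x_i' = x_i − (cap_i+1)): x_1 ≥ 6 gives C(8,2) = 28; x_2 ≥ 5 gives C(9,2) = 36; x_3 ≥ 7 gives C(7,2) = 21. Together 85.
Add back pairs where two caps are both exceeded: 3 + 0 + 1 = 4.
By inclusion–exclusion the count is 91 − 85 + 4 = 10.

10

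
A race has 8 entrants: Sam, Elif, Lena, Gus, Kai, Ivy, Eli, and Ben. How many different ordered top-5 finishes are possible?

This is an ordered selection of 5 from 8: P(8,5).
That gives 8 × 7 × 6 × 5 × 4 = 6720.

6720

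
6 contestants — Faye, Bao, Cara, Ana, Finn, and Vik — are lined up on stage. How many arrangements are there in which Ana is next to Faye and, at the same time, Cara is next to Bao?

96

Treat {Ana,Faye} as one block (2 orders) and {Cara,Bao} as another (2 orders).
That leaves 4 units to arrange: 2 × 2 × 4! = 4 × 24 = 96.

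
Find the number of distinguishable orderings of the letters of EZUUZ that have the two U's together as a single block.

Treat the 2 copies of U as a single block. The multiset to arrange is then {UU, E, Z, Z}, 4 items in all.
That gives (4)!/(2!) = 12 arrangements.

12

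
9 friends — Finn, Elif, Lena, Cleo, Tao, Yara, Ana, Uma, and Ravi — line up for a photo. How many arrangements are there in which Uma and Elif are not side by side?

282240

Of the 9! = 362880 arrangements, those with Uma and Elif adjacent number 2 × 8! = 80640 (treat the pair as a block with 2 internal orders).
Complementary counting: 362880 − 80640 = 282240.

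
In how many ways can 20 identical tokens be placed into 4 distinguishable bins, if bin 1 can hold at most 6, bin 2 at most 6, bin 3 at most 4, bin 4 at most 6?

10

Without the upper bounds there are C(23,3) = 1771 ways to split 20 among 4 bins.
Subtract solutions that violate a single cap (substitute x_i' = x_i − (cap_i+1)): x_1 ≥ 7 gives C(16,3) = 560; x_2 ≥ 7 gives C(16,3) = 560; x_3 ≥ 5 gives C(18,3) = 816; x_4 ≥ 7 gives C(16,3) = 560. Together 2496.
Add back pairs where two caps are both exceeded: 84 + 165 + 84 + 165 + 84 + 165 = 747.
Subtract triples: 4 + 0 + 4 + 4 = 12.
By inclusion–exclusion the count is 1771 − 2496 + 747 − 12 = 10.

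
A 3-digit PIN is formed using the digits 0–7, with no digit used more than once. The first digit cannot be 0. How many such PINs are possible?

The first digit has 8−1 = 7 choices (anything except 0).
The remaining 2 digits are filled from the other 7 symbols without repetition: 7 × 6 = 42.
Total: 7 × 42 = 294.

294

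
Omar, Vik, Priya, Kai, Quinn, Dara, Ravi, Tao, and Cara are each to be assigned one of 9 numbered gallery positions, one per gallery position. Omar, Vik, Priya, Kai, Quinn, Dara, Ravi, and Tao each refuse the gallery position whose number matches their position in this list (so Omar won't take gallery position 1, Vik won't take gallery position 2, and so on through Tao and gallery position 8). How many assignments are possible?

Let Aᵢ (for 1 ≤ i ≤ 8) be the placements that put person i in their forbidden gallery position. Any j of these fix j positions, leaving (9−j)! ways to fill the rest, and there are C(8,j) ways to pick which j.
By inclusion–exclusion, the number of valid placements is Σ_{j=0}^{8} (−1)^j C(8,j)·(9−j)!.
Computing: 362880 − 322560 + 141120 − 40320 + 8400 − 1344 + 168 − 16 + 1 = 148329.

148329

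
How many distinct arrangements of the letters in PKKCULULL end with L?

5040

With the last slot taken by L, it remains to arrange the other 8 letters (PKKCUULL).
Those 8 letters have K appearing twice, L appearing twice, and U appearing twice, giving (8)!/(2!·2!·2!) = 5040.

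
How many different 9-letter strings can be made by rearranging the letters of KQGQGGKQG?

1260

The 9 letters of KQGQGGKQG have repeats: G appearing 4 times, K appearing twice, and Q appearing 3 times.
The number of distinct arrangements is 9!/(4!·3!·2!) = 362880/288 = 1260.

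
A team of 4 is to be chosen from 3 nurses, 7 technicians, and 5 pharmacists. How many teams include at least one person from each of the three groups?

630

Unrestricted: C(15,4) = 1365 ways to pick any 4 of the 15.
Subtract selections that omit an entire group: no nurses → C(12,4) = 495; no technicians → C(8,4) = 70; no pharmacists → C(10,4) = 210.
Add back selections omitting two groups (i.e. drawn from a single group): C(3,4) + C(7,4) + C(5,4) = 40.
By inclusion–exclusion: 1365 − 775 + 40 = 630.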